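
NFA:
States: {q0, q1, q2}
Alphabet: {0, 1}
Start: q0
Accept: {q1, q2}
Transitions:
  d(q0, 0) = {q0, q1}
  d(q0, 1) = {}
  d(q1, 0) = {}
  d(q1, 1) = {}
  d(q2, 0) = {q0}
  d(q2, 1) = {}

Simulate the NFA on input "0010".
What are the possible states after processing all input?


Start: {q0}
  --0--> {q0, q1}
  --0--> {q0, q1}
  --1--> {}
  --0--> {}

{} (empty set, no valid transitions)


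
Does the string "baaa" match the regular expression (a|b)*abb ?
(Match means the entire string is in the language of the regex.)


|string| = 4; first = 'b'; last = 'a'

No, "baaa" does not match (a|b)*abb


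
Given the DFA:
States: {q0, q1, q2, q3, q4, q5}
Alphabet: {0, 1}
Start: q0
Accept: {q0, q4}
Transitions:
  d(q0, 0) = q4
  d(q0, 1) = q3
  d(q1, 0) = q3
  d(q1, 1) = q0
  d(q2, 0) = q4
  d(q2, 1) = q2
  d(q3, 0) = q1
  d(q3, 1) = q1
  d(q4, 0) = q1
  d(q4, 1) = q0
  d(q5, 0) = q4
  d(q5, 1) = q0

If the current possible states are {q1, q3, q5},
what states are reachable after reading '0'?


Apply transition on '0' from each current state:
  d(q1, 0) = q3
  d(q3, 0) = q1
  d(q5, 0) = q4

{q1, q3, q4}


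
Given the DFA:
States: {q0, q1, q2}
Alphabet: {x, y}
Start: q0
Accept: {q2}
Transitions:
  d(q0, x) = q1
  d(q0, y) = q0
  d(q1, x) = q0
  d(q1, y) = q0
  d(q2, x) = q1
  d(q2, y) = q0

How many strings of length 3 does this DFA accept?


Enumerating all length-3 strings:
  "xxx" -> q1 [reject]
  "xxy" -> q0 [reject]
  "xyx" -> q1 [reject]
  "xyy" -> q0 [reject]
  "yxx" -> q0 [reject]
  "yxy" -> q0 [reject]
  "yyx" -> q1 [reject]
  "yyy" -> q0 [reject]

0 out of 8


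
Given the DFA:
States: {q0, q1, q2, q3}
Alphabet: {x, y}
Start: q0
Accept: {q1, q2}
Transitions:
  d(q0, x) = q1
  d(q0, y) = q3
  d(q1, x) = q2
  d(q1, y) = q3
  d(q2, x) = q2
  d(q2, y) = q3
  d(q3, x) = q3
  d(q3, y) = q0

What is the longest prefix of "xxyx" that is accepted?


Run the DFA, marking each prefix where the state is accepting:
  "" -> q0 [reject]
  "x" -> q1 [accept]
  "xx" -> q2 [accept]
  "xxy" -> q3 [reject]
  "xxyx" -> q3 [reject]

"xx"


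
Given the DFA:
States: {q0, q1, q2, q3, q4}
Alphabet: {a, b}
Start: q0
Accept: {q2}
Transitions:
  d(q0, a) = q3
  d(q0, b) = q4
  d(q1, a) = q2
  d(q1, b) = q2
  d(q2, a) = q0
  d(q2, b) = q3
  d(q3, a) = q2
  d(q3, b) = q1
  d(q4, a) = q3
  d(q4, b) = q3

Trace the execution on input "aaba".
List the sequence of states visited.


Input: aaba
d(q0, a) = q3
d(q3, a) = q2
d(q2, b) = q3
d(q3, a) = q2


q0 -> q3 -> q2 -> q3 -> q2


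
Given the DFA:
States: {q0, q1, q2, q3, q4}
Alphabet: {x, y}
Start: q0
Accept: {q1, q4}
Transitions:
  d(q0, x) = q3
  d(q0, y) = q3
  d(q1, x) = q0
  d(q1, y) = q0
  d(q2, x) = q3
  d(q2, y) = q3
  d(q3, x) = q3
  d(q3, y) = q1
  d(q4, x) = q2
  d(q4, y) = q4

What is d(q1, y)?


Looking up transition d(q1, y)

q0


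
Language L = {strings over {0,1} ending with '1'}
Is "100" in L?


last symbol = '0'

No, "100" is not in L


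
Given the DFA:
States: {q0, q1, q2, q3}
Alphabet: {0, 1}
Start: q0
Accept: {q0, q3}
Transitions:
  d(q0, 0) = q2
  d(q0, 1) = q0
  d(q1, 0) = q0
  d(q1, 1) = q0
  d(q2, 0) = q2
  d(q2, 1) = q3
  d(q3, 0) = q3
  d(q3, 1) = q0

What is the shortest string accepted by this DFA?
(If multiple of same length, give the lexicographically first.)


BFS by string length (lex-first path to each state shown):
  len 0: q0<-""
Found accept state at length 0.

"" (empty string)


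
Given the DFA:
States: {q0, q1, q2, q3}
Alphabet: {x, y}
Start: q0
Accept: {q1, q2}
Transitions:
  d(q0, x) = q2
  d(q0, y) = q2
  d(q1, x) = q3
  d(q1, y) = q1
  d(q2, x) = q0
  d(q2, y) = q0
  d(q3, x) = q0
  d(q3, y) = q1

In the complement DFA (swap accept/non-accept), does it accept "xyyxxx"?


Trace: q0 -> q2 -> q0 -> q2 -> q0 -> q2 -> q0
Final: q0
Original accept: {q1, q2}
Complement: q0 is not in original accept

Yes, complement accepts (original rejects)


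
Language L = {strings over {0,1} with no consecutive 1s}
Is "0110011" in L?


'11' occurs at index 1

No, "0110011" is not in L


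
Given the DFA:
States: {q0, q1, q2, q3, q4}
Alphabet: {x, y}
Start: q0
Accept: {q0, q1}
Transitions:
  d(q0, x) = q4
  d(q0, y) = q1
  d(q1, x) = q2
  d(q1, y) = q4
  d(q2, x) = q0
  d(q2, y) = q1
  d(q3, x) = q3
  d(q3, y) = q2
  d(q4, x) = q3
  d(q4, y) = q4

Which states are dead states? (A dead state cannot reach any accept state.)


Forward reachability from each state:
  q0 -> reaches accept state q0 (live)
  q1 -> reaches accept state q0 (live)
  q2 -> reaches accept state q0 (live)
  q3 -> reaches accept state q0 (live)
  q4 -> reaches accept state q0 (live)

None (all states can reach an accept state)


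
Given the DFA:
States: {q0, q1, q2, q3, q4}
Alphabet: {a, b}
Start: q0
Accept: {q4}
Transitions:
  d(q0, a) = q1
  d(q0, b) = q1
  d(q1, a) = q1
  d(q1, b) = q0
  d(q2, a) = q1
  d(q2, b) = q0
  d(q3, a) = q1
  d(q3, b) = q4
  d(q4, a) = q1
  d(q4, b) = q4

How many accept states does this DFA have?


Accept states listed: {q4}
Counting: q4(1)

1


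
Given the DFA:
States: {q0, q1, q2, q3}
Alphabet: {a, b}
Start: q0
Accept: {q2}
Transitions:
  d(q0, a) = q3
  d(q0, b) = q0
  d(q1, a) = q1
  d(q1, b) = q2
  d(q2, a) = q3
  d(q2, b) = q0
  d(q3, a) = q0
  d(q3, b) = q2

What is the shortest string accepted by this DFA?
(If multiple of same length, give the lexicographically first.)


BFS by string length (lex-first path to each state shown):
  len 0: q0<-""
  len 1: q0<-"b", q3<-"a"
  len 2: q0<-"aa", q2<-"ab", q3<-"ba"
Found accept state at length 2.

"ab"


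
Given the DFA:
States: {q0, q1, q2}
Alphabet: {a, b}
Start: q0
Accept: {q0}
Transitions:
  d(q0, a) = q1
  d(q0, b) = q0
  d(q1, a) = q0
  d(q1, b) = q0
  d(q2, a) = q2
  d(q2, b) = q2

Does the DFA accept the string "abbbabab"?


Trace: q0 -> q1 -> q0 -> q0 -> q0 -> q1 -> q0 -> q1 -> q0
Final state: q0
Accept states: {q0}

Yes, accepted (final state q0 is an accept state)


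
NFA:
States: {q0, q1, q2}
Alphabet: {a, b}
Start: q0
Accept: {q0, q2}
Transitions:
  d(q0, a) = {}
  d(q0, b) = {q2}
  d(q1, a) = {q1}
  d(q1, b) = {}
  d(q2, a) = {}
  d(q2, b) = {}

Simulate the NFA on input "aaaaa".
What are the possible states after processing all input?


Start: {q0}
  --a--> {}
  --a--> {}
  --a--> {}
  --a--> {}
  --a--> {}

{} (empty set, no valid transitions)


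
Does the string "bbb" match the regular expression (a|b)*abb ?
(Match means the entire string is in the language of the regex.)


|string| = 3; first = 'b'; last = 'b'

No, "bbb" does not match (a|b)*abb


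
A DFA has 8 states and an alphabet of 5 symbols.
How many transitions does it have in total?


Each state has exactly one transition per symbol.
8 * 5 = 40

40


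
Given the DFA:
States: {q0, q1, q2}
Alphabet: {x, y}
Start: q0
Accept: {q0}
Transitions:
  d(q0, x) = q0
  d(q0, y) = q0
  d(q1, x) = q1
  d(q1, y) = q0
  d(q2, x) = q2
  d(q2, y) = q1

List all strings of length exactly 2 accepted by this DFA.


All strings of length 2: 4 total
Accepted: 4

"xx", "xy", "yx", "yy"


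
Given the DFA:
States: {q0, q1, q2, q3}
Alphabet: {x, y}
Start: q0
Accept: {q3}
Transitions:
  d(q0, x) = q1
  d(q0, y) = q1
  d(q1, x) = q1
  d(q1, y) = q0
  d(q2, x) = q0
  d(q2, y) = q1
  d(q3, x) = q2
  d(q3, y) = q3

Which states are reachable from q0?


BFS from q0:
  layer 0: {q0}
  layer 1: {q1}

{q0, q1}


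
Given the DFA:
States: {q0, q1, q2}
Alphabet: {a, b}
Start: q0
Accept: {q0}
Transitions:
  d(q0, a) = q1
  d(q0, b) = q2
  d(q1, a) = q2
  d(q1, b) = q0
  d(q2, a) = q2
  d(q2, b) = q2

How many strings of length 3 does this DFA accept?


Enumerating all length-3 strings:
  "aaa" -> q2 [reject]
  "aab" -> q2 [reject]
  "aba" -> q1 [reject]
  "abb" -> q2 [reject]
  "baa" -> q2 [reject]
  "bab" -> q2 [reject]
  "bba" -> q2 [reject]
  "bbb" -> q2 [reject]

0 out of 8


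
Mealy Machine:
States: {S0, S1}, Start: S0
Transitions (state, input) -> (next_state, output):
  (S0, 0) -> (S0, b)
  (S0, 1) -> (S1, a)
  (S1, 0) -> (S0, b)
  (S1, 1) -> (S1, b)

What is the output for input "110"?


Step-by-step:
  (S0, 1) -> (S1, a)
  (S1, 1) -> (S1, b)
  (S1, 0) -> (S0, b)

"abb"


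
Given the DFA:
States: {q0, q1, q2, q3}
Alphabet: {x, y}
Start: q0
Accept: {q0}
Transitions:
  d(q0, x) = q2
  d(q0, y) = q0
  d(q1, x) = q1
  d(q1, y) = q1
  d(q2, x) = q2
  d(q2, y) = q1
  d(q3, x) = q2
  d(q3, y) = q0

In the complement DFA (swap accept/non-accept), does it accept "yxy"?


Trace: q0 -> q0 -> q2 -> q1
Final: q1
Original accept: {q0}
Complement: q1 is not in original accept

Yes, complement accepts (original rejects)


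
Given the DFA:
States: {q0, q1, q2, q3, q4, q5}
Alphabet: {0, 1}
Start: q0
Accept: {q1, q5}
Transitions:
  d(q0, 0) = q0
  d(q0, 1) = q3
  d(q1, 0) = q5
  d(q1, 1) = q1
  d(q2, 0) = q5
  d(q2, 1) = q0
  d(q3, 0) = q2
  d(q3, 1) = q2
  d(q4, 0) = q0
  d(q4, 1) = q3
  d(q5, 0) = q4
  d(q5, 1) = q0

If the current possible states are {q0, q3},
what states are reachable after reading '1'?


Apply transition on '1' from each current state:
  d(q0, 1) = q3
  d(q3, 1) = q2

{q2, q3}


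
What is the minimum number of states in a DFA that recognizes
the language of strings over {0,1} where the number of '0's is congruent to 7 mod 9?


States track (count of '0') mod 9.
Need 9 states: one per remainder 0..8; accept = remainder 7.

9


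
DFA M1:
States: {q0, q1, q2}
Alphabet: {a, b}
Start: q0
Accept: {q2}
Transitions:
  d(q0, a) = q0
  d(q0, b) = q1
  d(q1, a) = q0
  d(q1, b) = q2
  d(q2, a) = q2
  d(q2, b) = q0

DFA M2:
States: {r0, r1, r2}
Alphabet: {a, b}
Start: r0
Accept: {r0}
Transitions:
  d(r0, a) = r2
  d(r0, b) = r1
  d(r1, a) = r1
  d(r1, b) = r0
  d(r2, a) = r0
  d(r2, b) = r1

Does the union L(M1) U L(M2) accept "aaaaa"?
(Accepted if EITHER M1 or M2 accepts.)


M1: final=q0 accepted=False
M2: final=r2 accepted=False

No, union rejects (neither accepts)


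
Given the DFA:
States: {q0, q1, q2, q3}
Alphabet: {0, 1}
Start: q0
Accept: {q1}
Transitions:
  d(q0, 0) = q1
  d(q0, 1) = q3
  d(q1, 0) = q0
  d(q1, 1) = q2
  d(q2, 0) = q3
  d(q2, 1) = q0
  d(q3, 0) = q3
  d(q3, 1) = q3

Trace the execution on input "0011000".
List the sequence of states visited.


Input: 0011000
d(q0, 0) = q1
d(q1, 0) = q0
d(q0, 1) = q3
d(q3, 1) = q3
d(q3, 0) = q3
d(q3, 0) = q3
d(q3, 0) = q3


q0 -> q1 -> q0 -> q3 -> q3 -> q3 -> q3 -> q3


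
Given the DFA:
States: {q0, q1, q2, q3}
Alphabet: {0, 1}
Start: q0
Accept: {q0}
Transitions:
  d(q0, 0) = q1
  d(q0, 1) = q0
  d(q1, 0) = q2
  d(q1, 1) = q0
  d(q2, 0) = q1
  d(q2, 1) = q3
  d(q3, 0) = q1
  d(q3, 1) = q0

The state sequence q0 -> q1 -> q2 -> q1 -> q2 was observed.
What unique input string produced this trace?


Trace back each transition to find the symbol:
  q0 --[0]--> q1
  q1 --[0]--> q2
  q2 --[0]--> q1
  q1 --[0]--> q2

"0000"


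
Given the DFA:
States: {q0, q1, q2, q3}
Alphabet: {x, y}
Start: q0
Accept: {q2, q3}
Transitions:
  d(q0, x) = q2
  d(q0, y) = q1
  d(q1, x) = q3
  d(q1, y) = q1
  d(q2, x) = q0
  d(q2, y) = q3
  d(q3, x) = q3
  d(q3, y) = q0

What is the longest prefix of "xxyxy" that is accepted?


Run the DFA, marking each prefix where the state is accepting:
  "" -> q0 [reject]
  "x" -> q2 [accept]
  "xx" -> q0 [reject]
  "xxy" -> q1 [reject]
  "xxyx" -> q3 [accept]
  "xxyxy" -> q0 [reject]

"xxyx"


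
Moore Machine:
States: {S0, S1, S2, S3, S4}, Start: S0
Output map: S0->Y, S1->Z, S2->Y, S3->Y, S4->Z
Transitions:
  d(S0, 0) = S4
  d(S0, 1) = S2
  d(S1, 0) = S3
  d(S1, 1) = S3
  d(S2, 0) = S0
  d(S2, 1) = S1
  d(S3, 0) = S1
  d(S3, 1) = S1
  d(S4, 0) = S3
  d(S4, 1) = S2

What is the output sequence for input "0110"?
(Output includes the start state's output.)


Start: S0 (output Y)
  --0--> S4 (output Z)
  --1--> S2 (output Y)
  --1--> S1 (output Z)
  --0--> S3 (output Y)

"YZYZY"


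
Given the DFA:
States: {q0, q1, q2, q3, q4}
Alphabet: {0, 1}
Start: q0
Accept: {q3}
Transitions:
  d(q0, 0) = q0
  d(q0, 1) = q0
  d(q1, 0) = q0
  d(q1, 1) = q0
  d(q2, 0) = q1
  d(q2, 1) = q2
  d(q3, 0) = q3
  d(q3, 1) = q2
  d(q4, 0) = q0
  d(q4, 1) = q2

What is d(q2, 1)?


Looking up transition d(q2, 1)

q2


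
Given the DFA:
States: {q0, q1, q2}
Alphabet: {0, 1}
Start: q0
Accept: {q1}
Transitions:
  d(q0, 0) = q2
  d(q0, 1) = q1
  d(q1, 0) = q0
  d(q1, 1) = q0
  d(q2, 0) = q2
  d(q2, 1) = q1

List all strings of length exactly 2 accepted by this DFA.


All strings of length 2: 4 total
Accepted: 1

"01"


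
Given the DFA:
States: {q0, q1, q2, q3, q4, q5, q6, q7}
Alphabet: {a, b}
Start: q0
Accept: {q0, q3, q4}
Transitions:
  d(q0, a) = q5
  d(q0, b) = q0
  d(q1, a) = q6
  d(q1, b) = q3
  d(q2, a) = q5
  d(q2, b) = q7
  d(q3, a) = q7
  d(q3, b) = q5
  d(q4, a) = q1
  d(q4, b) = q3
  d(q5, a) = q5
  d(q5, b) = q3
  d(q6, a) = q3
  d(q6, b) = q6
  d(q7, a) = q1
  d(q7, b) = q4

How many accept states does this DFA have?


Accept states listed: {q0, q3, q4}
Counting: q0(1) q3(2) q4(3)

3


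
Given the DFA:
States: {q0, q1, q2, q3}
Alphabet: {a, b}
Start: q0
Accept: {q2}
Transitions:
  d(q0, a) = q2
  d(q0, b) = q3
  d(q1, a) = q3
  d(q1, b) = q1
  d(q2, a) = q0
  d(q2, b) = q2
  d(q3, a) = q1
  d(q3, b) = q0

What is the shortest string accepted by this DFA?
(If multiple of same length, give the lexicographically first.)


BFS by string length (lex-first path to each state shown):
  len 0: q0<-""
  len 1: q2<-"a", q3<-"b"
Found accept state at length 1.

"a"


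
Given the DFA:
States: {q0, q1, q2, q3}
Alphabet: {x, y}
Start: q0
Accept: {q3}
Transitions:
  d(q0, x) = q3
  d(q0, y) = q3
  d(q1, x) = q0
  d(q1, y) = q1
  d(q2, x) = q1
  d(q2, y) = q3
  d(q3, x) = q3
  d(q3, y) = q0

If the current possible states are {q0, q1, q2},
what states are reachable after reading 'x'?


Apply transition on 'x' from each current state:
  d(q0, x) = q3
  d(q1, x) = q0
  d(q2, x) = q1

{q0, q1, q3}


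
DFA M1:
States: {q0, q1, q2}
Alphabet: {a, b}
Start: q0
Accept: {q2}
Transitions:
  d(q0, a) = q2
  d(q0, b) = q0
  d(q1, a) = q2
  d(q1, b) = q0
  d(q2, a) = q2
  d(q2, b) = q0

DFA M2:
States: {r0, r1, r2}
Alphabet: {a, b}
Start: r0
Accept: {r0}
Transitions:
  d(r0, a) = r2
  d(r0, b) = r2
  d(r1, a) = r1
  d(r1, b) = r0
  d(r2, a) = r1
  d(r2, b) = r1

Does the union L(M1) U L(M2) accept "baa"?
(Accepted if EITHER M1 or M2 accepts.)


M1: final=q2 accepted=True
M2: final=r1 accepted=False

Yes, union accepts


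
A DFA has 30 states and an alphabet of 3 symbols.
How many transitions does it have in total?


Each state has exactly one transition per symbol.
30 * 3 = 90

90


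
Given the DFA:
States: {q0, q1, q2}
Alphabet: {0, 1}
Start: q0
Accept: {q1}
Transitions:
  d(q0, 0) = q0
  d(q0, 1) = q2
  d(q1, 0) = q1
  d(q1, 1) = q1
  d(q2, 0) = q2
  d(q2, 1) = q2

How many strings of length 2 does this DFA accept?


Enumerating all length-2 strings:
  "00" -> q0 [reject]
  "01" -> q2 [reject]
  "10" -> q2 [reject]
  "11" -> q2 [reject]

0 out of 4


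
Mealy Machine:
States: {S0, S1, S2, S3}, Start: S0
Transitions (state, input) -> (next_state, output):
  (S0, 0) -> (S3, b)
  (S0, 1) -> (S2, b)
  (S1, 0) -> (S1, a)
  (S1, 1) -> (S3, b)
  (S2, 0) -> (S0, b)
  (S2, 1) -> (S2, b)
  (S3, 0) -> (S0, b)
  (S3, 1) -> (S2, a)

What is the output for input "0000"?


Step-by-step:
  (S0, 0) -> (S3, b)
  (S3, 0) -> (S0, b)
  (S0, 0) -> (S3, b)
  (S3, 0) -> (S0, b)

"bbbb"


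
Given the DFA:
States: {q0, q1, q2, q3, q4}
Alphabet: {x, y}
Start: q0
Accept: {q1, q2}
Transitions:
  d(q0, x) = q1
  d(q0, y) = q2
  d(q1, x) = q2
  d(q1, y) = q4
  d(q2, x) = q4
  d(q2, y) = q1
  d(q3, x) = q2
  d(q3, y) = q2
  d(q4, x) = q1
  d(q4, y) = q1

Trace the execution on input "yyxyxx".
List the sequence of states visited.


Input: yyxyxx
d(q0, y) = q2
d(q2, y) = q1
d(q1, x) = q2
d(q2, y) = q1
d(q1, x) = q2
d(q2, x) = q4


q0 -> q2 -> q1 -> q2 -> q1 -> q2 -> q4


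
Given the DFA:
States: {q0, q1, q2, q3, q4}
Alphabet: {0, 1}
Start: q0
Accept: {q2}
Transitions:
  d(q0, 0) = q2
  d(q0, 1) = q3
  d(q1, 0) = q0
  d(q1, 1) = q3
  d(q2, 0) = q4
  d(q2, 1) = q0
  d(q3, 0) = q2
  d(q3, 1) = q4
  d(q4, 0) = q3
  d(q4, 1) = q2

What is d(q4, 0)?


Looking up transition d(q4, 0)

q3


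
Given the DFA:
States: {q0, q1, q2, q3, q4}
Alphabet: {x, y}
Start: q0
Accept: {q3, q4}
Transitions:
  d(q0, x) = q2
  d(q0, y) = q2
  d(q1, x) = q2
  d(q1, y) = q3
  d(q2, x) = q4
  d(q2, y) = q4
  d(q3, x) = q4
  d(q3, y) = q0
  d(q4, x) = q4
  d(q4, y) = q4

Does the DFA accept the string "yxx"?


Trace: q0 -> q2 -> q4 -> q4
Final state: q4
Accept states: {q3, q4}

Yes, accepted (final state q4 is an accept state)


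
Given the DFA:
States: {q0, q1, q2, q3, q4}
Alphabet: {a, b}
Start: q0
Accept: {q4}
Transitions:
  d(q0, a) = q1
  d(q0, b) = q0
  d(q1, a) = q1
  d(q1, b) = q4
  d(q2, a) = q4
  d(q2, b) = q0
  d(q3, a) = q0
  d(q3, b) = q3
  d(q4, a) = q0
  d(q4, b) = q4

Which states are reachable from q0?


BFS from q0:
  layer 0: {q0}
  layer 1: {q1}
  layer 2: {q4}

{q0, q1, q4}


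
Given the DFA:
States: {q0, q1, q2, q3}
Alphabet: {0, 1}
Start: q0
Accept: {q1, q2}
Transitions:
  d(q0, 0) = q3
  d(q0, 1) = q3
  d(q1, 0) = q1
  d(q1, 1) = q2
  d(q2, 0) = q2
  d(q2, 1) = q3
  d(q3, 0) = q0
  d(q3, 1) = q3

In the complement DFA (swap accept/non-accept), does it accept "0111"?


Trace: q0 -> q3 -> q3 -> q3 -> q3
Final: q3
Original accept: {q1, q2}
Complement: q3 is not in original accept

Yes, complement accepts (original rejects)


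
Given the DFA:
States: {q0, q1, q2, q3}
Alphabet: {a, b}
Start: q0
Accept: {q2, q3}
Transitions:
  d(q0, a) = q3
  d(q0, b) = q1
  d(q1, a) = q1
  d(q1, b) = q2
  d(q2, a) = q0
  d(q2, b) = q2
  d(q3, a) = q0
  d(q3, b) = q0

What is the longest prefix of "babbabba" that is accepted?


Run the DFA, marking each prefix where the state is accepting:
  "" -> q0 [reject]
  "b" -> q1 [reject]
  "ba" -> q1 [reject]
  "bab" -> q2 [accept]
  "babb" -> q2 [accept]
  "babba" -> q0 [reject]
  "babbab" -> q1 [reject]
  "babbabb" -> q2 [accept]
  "babbabba" -> q0 [reject]

"babbabb"


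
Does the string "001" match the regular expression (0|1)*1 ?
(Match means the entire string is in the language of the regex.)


|string| = 3; first = '0'; last = '1'

Yes, "001" matches (0|1)*1


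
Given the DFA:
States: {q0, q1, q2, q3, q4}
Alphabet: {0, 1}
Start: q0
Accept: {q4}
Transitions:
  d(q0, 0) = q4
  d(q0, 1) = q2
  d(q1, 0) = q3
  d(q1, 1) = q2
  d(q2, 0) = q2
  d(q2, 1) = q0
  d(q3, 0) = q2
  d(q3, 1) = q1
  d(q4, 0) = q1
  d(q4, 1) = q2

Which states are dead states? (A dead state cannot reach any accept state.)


Forward reachability from each state:
  q0 -> reaches accept state q4 (live)
  q1 -> reaches accept state q4 (live)
  q2 -> reaches accept state q4 (live)
  q3 -> reaches accept state q4 (live)
  q4 -> reaches accept state q4 (live)

None (all states can reach an accept state)


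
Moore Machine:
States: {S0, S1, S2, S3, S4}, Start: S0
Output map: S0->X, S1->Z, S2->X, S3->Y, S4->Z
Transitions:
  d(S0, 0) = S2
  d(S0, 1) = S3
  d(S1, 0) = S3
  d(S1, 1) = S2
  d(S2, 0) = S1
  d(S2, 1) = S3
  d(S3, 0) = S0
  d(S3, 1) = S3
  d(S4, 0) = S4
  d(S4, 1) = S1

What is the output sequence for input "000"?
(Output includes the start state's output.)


Start: S0 (output X)
  --0--> S2 (output X)
  --0--> S1 (output Z)
  --0--> S3 (output Y)

"XXZY"


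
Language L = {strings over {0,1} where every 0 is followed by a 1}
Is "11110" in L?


'00' present: False; ends with '0': True

No, "11110" is not in L


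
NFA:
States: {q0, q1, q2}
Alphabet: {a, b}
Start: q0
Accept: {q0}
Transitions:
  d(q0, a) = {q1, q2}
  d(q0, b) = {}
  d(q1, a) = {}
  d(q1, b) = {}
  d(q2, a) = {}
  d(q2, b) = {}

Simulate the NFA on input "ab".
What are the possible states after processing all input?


Start: {q0}
  --a--> {q1, q2}
  --b--> {}

{} (empty set, no valid transitions)


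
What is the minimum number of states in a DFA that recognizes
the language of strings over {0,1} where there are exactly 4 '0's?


States: count = 0, 1, ..., 4 (that's 5 states), plus a dead state for count > 4.
Total: 5 + 1 = 6. Accept = count-4 state.

6


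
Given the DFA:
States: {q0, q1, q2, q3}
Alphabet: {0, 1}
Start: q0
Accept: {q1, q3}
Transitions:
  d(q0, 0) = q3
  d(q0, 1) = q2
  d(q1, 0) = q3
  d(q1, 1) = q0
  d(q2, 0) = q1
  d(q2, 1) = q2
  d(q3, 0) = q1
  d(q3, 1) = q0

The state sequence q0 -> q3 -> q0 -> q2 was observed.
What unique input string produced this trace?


Trace back each transition to find the symbol:
  q0 --[0]--> q3
  q3 --[1]--> q0
  q0 --[1]--> q2

"011"


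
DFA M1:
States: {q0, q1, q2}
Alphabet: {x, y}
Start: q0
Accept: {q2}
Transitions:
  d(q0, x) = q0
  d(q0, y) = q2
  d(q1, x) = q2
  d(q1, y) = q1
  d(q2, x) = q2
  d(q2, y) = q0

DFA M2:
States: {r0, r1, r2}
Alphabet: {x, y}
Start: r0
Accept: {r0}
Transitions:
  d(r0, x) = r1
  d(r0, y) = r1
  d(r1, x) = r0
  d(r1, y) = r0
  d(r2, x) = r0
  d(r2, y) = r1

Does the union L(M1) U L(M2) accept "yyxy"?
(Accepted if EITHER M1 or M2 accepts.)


M1: final=q2 accepted=True
M2: final=r0 accepted=True

Yes, union accepts


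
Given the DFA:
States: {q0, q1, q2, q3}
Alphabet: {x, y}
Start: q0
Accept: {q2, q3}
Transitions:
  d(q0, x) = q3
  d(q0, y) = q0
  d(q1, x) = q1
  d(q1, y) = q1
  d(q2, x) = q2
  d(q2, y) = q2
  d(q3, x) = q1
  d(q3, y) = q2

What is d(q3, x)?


Looking up transition d(q3, x)

q1


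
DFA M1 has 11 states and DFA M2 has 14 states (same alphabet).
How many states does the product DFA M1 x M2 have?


Product construction pairs every M1 state with every M2 state.
11 * 14 = 154

154


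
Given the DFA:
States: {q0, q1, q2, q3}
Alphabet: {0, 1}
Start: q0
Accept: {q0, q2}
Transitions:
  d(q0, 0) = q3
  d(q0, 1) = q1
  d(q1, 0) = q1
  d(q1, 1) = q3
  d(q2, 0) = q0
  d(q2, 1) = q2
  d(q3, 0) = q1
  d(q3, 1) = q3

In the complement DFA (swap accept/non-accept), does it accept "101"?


Trace: q0 -> q1 -> q1 -> q3
Final: q3
Original accept: {q0, q2}
Complement: q3 is not in original accept

Yes, complement accepts (original rejects)


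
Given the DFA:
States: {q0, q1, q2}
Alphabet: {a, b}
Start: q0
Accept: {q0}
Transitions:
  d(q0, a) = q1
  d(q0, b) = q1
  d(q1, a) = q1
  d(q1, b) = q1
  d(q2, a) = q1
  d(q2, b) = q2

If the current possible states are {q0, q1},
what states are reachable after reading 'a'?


Apply transition on 'a' from each current state:
  d(q0, a) = q1
  d(q1, a) = q1

{q1}


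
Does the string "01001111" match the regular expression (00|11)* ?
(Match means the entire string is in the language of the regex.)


|string| = 8; first = '0'; last = '1'

No, "01001111" does not match (00|11)*


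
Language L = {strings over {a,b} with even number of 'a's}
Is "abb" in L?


count('a') = 1; 1 mod 2 = 1

No, "abb" is not in L


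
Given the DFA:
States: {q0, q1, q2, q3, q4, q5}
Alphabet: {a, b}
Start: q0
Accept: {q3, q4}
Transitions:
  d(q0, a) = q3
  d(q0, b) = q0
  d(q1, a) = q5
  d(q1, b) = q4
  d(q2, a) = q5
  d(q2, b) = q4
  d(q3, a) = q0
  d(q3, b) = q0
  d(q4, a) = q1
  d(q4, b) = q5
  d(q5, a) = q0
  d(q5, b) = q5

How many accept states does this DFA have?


Accept states listed: {q3, q4}
Counting: q3(1) q4(2)

2


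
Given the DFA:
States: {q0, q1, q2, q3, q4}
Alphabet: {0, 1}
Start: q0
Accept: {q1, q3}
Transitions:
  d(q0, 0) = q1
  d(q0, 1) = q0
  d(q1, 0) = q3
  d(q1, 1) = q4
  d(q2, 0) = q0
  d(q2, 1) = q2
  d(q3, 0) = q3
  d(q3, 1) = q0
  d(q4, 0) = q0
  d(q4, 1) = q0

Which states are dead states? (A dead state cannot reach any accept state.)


Forward reachability from each state:
  q0 -> reaches accept state q1 (live)
  q1 -> reaches accept state q1 (live)
  q2 -> reaches accept state q1 (live)
  q3 -> reaches accept state q1 (live)
  q4 -> reaches accept state q1 (live)

None (all states can reach an accept state)


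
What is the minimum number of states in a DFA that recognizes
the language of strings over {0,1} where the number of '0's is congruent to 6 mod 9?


States track (count of '0') mod 9.
Need 9 states: one per remainder 0..8; accept = remainder 6.

9


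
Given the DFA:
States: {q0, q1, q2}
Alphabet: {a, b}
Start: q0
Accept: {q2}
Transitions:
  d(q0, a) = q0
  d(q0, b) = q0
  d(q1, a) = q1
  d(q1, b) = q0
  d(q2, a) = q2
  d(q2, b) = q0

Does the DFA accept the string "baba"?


Trace: q0 -> q0 -> q0 -> q0 -> q0
Final state: q0
Accept states: {q2}

No, rejected (final state q0 is not an accept state)


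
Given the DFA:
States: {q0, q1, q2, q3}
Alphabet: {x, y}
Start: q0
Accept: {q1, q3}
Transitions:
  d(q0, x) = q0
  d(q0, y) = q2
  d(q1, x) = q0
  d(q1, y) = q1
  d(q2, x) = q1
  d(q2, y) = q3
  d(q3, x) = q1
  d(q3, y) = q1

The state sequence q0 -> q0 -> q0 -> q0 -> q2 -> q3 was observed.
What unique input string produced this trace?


Trace back each transition to find the symbol:
  q0 --[x]--> q0
  q0 --[x]--> q0
  q0 --[x]--> q0
  q0 --[y]--> q2
  q2 --[y]--> q3

"xxxyy"


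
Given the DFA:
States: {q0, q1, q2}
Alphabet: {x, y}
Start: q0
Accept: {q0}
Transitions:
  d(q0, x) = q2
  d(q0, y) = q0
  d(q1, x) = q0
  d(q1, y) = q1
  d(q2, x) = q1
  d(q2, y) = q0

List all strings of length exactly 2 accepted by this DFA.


All strings of length 2: 4 total
Accepted: 2

"xy", "yy"


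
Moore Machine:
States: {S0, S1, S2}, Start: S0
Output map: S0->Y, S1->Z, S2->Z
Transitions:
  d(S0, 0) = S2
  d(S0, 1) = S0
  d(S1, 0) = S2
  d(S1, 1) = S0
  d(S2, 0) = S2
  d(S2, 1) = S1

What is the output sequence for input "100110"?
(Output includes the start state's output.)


Start: S0 (output Y)
  --1--> S0 (output Y)
  --0--> S2 (output Z)
  --0--> S2 (output Z)
  --1--> S1 (output Z)
  --1--> S0 (output Y)
  --0--> S2 (output Z)

"YYZZZYZ"


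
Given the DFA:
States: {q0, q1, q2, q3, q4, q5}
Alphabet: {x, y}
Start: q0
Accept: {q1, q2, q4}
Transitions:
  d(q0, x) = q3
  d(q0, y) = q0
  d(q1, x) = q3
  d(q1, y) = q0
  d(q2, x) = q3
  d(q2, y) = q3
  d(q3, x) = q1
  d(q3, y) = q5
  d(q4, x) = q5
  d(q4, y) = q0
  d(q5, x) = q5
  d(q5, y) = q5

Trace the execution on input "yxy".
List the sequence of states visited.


Input: yxy
d(q0, y) = q0
d(q0, x) = q3
d(q3, y) = q5


q0 -> q0 -> q3 -> q5


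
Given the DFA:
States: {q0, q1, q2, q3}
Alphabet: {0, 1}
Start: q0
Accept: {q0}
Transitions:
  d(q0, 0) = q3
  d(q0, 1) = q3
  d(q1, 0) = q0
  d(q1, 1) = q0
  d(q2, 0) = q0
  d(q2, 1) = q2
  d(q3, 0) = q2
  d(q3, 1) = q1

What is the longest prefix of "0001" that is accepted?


Run the DFA, marking each prefix where the state is accepting:
  "" -> q0 [accept]
  "0" -> q3 [reject]
  "00" -> q2 [reject]
  "000" -> q0 [accept]
  "0001" -> q3 [reject]

"000"


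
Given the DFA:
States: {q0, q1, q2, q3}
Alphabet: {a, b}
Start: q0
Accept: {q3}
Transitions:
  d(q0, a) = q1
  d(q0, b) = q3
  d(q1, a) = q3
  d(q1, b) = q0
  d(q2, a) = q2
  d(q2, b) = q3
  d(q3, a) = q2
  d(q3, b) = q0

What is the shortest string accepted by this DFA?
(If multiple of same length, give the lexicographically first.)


BFS by string length (lex-first path to each state shown):
  len 0: q0<-""
  len 1: q1<-"a", q3<-"b"
Found accept state at length 1.

"b"


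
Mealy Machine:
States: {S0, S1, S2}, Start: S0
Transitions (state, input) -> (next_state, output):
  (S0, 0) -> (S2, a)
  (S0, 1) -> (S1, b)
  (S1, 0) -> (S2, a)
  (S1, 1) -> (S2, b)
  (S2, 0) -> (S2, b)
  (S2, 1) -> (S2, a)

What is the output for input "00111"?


Step-by-step:
  (S0, 0) -> (S2, a)
  (S2, 0) -> (S2, b)
  (S2, 1) -> (S2, a)
  (S2, 1) -> (S2, a)
  (S2, 1) -> (S2, a)

"abaaa"


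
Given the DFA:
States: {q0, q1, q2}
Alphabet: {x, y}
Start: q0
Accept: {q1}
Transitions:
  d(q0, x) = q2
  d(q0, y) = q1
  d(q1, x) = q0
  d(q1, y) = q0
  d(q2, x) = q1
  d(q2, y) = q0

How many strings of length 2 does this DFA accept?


Enumerating all length-2 strings:
  "xx" -> q1 [accept]
  "xy" -> q0 [reject]
  "yx" -> q0 [reject]
  "yy" -> q0 [reject]

1 out of 4


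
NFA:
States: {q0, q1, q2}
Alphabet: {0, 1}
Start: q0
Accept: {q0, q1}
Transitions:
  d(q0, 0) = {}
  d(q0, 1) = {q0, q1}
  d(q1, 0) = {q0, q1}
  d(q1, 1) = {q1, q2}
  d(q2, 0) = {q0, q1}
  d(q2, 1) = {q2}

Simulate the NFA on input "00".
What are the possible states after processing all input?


Start: {q0}
  --0--> {}
  --0--> {}

{} (empty set, no valid transitions)


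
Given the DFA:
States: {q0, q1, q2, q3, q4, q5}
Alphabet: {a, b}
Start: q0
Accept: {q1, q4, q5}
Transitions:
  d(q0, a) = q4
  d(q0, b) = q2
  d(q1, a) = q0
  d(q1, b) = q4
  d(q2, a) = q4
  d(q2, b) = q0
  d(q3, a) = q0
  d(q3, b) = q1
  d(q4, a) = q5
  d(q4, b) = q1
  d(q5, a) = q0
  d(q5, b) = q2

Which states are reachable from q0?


BFS from q0:
  layer 0: {q0}
  layer 1: {q2, q4}
  layer 2: {q1, q5}

{q0, q1, q2, q4, q5}


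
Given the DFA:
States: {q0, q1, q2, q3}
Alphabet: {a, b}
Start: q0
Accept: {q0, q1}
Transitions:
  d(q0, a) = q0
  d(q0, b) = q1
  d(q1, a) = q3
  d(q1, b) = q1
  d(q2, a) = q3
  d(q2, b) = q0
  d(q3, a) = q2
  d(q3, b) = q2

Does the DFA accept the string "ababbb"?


Trace: q0 -> q0 -> q1 -> q3 -> q2 -> q0 -> q1
Final state: q1
Accept states: {q0, q1}

Yes, accepted (final state q1 is an accept state)


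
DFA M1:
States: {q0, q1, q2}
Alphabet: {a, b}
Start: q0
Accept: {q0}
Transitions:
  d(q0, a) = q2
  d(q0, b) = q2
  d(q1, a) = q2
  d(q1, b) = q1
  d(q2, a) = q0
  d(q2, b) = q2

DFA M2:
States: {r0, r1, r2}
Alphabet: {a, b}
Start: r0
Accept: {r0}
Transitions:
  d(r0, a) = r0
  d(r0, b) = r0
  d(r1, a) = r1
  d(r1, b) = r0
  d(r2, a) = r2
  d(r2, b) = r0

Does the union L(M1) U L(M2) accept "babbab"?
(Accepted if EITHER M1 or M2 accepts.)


M1: final=q2 accepted=False
M2: final=r0 accepted=True

Yes, union accepts


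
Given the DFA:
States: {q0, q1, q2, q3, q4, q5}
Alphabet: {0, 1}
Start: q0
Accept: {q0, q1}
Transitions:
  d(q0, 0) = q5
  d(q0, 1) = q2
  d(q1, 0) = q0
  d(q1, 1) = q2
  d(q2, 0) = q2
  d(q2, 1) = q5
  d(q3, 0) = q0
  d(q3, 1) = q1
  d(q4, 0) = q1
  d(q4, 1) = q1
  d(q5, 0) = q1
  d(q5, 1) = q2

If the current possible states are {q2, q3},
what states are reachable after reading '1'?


Apply transition on '1' from each current state:
  d(q2, 1) = q5
  d(q3, 1) = q1

{q1, q5}


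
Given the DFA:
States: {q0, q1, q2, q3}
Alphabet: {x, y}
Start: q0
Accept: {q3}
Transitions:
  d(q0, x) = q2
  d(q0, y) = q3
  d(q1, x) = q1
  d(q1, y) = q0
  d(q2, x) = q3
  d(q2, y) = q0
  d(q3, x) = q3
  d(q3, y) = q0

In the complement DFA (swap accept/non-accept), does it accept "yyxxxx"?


Trace: q0 -> q3 -> q0 -> q2 -> q3 -> q3 -> q3
Final: q3
Original accept: {q3}
Complement: q3 is in original accept

No, complement rejects (original accepts)


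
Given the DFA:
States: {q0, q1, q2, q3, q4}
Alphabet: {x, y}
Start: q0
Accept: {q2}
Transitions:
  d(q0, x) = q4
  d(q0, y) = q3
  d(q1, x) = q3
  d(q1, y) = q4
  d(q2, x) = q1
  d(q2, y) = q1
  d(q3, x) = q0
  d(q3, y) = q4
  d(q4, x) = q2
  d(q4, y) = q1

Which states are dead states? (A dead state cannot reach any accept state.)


Forward reachability from each state:
  q0 -> reaches accept state q2 (live)
  q1 -> reaches accept state q2 (live)
  q2 -> reaches accept state q2 (live)
  q3 -> reaches accept state q2 (live)
  q4 -> reaches accept state q2 (live)

None (all states can reach an accept state)


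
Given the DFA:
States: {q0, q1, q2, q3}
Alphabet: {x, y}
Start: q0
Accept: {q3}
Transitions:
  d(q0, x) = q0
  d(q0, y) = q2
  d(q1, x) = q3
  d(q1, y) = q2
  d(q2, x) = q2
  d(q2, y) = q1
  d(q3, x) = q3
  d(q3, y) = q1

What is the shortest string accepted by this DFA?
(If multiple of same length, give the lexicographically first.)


BFS by string length (lex-first path to each state shown):
  len 0: q0<-""
  len 1: q0<-"x", q2<-"y"
  len 2: q0<-"xx", q1<-"yy", q2<-"xy"
  len 3: q0<-"xxx", q1<-"xyy", q2<-"xxy", q3<-"yyx"
Found accept state at length 3.

"yyx"


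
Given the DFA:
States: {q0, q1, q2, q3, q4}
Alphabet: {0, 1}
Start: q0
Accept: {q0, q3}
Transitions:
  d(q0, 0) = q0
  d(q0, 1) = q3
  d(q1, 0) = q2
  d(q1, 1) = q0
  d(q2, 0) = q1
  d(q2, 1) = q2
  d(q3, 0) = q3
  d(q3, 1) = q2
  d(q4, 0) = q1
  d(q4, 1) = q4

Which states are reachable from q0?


BFS from q0:
  layer 0: {q0}
  layer 1: {q3}
  layer 2: {q2}
  layer 3: {q1}

{q0, q1, q2, q3}


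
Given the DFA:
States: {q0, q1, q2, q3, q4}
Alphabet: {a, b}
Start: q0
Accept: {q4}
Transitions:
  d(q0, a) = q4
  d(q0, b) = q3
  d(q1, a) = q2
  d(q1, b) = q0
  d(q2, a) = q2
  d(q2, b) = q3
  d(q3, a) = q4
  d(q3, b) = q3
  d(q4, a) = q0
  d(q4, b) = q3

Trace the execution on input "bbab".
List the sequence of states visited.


Input: bbab
d(q0, b) = q3
d(q3, b) = q3
d(q3, a) = q4
d(q4, b) = q3


q0 -> q3 -> q3 -> q4 -> q3


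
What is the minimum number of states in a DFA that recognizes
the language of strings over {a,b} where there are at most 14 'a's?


States: count = 0, 1, ..., 14 (all accepting; 15 states), plus a dead state for count > 14.
Total: 15 + 1 = 16.

16


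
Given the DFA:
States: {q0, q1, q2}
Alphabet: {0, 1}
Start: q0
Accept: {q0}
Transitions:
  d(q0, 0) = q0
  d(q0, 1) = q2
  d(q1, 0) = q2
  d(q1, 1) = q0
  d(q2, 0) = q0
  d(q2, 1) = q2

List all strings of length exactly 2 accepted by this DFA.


All strings of length 2: 4 total
Accepted: 2

"00", "10"


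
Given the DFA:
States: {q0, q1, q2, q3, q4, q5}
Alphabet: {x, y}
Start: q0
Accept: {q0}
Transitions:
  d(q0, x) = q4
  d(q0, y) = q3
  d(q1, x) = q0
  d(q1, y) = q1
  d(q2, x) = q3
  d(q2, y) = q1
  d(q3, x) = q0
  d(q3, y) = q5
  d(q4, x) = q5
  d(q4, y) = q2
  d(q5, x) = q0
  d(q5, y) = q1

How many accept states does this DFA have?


Accept states listed: {q0}
Counting: q0(1)

1


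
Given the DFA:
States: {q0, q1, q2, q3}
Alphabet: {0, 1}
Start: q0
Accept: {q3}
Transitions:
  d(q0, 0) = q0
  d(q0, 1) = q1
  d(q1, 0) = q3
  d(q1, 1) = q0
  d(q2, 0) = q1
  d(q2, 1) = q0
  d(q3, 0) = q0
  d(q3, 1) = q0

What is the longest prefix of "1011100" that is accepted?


Run the DFA, marking each prefix where the state is accepting:
  "" -> q0 [reject]
  "1" -> q1 [reject]
  "10" -> q3 [accept]
  "101" -> q0 [reject]
  "1011" -> q1 [reject]
  "10111" -> q0 [reject]
  "101110" -> q0 [reject]
  "1011100" -> q0 [reject]

"10"


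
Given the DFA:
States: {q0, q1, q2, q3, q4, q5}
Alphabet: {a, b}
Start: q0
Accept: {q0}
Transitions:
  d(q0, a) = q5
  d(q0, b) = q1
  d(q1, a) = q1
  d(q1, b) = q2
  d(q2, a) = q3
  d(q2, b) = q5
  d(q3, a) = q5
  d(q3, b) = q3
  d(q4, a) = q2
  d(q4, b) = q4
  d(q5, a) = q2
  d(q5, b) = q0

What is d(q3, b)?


Looking up transition d(q3, b)

q3


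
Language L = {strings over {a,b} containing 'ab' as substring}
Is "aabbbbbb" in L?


'ab' occurs at index 1

Yes, "aabbbbbb" is in L


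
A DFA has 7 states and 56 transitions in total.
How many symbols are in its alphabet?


Each state has exactly one transition per symbol.
|alphabet| = transitions / states = 56 / 7 = 8

8


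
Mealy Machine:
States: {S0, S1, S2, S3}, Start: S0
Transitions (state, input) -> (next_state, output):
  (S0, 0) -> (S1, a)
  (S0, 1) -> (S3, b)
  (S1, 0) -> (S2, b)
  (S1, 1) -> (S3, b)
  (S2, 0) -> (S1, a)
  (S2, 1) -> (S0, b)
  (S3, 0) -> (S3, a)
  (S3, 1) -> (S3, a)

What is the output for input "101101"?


Step-by-step:
  (S0, 1) -> (S3, b)
  (S3, 0) -> (S3, a)
  (S3, 1) -> (S3, a)
  (S3, 1) -> (S3, a)
  (S3, 0) -> (S3, a)
  (S3, 1) -> (S3, a)

"baaaaa"


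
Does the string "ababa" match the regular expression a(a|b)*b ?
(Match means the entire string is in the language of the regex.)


|string| = 5; first = 'a'; last = 'a'

No, "ababa" does not match a(a|b)*b


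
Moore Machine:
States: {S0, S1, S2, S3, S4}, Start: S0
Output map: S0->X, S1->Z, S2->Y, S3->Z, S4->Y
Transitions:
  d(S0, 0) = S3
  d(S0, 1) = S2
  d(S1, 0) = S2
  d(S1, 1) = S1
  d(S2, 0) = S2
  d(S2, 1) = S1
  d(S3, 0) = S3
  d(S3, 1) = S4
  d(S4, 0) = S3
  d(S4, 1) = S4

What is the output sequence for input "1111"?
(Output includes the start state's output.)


Start: S0 (output X)
  --1--> S2 (output Y)
  --1--> S1 (output Z)
  --1--> S1 (output Z)
  --1--> S1 (output Z)

"XYZZZ"


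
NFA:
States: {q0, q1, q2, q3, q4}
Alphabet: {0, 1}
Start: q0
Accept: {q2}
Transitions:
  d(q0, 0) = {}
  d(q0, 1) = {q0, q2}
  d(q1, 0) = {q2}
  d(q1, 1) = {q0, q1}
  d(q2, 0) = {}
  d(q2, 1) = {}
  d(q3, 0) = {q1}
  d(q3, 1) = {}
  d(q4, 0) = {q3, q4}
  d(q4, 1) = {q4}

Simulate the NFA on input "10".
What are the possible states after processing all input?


Start: {q0}
  --1--> {q0, q2}
  --0--> {}

{} (empty set, no valid transitions)


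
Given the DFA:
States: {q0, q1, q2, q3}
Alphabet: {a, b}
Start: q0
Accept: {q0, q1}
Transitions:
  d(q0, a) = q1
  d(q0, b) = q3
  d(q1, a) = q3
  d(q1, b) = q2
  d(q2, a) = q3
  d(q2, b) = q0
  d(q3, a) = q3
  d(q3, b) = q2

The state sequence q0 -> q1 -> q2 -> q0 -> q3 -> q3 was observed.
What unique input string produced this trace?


Trace back each transition to find the symbol:
  q0 --[a]--> q1
  q1 --[b]--> q2
  q2 --[b]--> q0
  q0 --[b]--> q3
  q3 --[a]--> q3

"abbba"


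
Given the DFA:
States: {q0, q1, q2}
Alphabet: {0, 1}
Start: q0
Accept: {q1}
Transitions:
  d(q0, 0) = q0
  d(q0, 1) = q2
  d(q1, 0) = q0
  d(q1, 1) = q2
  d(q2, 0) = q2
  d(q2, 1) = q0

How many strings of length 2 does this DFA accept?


Enumerating all length-2 strings:
  "00" -> q0 [reject]
  "01" -> q2 [reject]
  "10" -> q2 [reject]
  "11" -> q0 [reject]

0 out of 4


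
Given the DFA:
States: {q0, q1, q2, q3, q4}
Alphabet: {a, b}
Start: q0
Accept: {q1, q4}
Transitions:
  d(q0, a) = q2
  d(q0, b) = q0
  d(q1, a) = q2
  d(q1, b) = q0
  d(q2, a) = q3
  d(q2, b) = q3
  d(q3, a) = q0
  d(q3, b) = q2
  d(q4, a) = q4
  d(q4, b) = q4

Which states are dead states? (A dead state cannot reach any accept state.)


Forward reachability from each state:
  q0 -> reaches {q0, q2, q3}, no accept state (dead)
  q1 -> reaches accept state q1 (live)
  q2 -> reaches {q0, q2, q3}, no accept state (dead)
  q3 -> reaches {q0, q2, q3}, no accept state (dead)
  q4 -> reaches accept state q4 (live)

{q0, q2, q3}


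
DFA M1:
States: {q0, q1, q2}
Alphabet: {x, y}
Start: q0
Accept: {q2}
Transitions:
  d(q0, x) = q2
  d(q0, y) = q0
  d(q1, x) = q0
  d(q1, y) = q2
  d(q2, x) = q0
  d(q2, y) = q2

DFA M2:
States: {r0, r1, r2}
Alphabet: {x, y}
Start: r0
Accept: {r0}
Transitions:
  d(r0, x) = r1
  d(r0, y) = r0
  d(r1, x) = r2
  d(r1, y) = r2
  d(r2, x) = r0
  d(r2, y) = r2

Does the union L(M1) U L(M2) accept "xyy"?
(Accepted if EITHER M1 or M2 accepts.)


M1: final=q2 accepted=True
M2: final=r2 accepted=False

Yes, union accepts


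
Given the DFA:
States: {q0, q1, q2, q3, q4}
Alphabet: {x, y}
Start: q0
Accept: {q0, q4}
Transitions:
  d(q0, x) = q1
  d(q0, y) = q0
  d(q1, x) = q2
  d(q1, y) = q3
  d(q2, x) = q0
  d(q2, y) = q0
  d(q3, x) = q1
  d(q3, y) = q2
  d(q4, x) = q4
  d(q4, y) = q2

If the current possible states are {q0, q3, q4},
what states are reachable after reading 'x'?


Apply transition on 'x' from each current state:
  d(q0, x) = q1
  d(q3, x) = q1
  d(q4, x) = q4

{q1, q4}


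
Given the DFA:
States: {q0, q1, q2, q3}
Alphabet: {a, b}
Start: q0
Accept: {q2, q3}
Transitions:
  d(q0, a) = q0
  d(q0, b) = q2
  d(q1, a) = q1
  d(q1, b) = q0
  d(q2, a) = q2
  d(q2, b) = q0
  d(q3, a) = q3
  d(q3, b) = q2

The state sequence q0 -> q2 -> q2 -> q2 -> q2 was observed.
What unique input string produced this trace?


Trace back each transition to find the symbol:
  q0 --[b]--> q2
  q2 --[a]--> q2
  q2 --[a]--> q2
  q2 --[a]--> q2

"baaa"


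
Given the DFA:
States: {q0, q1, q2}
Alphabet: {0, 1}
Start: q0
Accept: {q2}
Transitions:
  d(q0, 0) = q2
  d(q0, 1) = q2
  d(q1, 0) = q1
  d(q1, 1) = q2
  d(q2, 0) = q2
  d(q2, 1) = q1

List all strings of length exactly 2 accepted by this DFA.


All strings of length 2: 4 total
Accepted: 2

"00", "10"


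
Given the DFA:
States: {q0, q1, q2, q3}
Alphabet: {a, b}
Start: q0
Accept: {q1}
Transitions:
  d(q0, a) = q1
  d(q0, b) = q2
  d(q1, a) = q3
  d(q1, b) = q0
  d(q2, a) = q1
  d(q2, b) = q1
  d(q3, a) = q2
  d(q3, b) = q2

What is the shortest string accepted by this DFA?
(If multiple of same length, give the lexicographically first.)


BFS by string length (lex-first path to each state shown):
  len 0: q0<-""
  len 1: q1<-"a", q2<-"b"
Found accept state at length 1.

"a"
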